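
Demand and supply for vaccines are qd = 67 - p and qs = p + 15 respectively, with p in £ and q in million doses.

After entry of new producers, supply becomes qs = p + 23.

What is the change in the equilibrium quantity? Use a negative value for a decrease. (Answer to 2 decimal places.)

+4.00

Before the shock: 67 - p = p + 15 ⇒ 52 = 2p ⇒ p = 26, q = 41.
With the change applied: demand qd = 67 - p, supply qs = p + 23.
Clearing the new market: 67 - p = p + 23, so p = 22 and q = 45.
Δq = 45 − 41 = +4.00.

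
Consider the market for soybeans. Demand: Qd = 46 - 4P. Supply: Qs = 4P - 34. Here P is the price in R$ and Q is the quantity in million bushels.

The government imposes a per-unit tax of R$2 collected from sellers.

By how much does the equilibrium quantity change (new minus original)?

-4

Initially, 46 - 4P = 4P - 34, so 80 = 8P and P = 10, Q = 6.
Since sellers keep the price net of the tax, the effective supply curve becomes Qs = 4P - 42.
New equilibrium: 46 - 4P = 4P - 42 ⇒ 88 = 8P ⇒ P = 11, Q = 2.
ΔQ = 2 − 6 = -4.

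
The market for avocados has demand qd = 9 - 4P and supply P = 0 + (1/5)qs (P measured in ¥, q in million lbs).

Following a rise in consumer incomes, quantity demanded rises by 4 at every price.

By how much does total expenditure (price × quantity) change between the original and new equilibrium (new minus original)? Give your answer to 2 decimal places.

Before the shock: 9 - 4P = 5P ⇒ 9 = 9P ⇒ P = 1, q = 5.
The shock moves the curves to qd = 13 - 4P and qs = 5P.
Equate the new curves: 13 - 4P = 5P, giving 13 = 9P, P = 13/9 ≈ 1.4444, q = 65/9 ≈ 7.2222.
Expenditure moves from 1×5 = 5 to 1.4444×7.2222 = 10.4321; change = +5.43.

+5.43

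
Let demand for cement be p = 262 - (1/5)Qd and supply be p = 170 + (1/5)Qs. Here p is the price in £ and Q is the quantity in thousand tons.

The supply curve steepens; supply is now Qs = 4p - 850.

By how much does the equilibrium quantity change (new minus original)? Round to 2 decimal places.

-120.00

Original equilibrium: 1310 - 5p = 5p - 850 gives 2160 = 10p, so p = 216 and Q = 230.
The new curves are Qd = 1310 - 5p (demand) and Qs = 4p - 850 (supply).
New equilibrium: 1310 - 5p = 4p - 850 ⇒ 2160 = 9p ⇒ p = 240, Q = 110.
ΔQ = 110 − 230 = -120.00.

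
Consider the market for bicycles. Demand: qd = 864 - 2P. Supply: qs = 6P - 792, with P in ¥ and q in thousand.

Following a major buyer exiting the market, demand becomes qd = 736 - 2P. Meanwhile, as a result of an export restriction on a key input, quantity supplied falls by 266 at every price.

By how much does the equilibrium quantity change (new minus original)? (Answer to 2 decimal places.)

-162.50

Solve the original market: 864 - 2P = 6P - 792, hence P = 207 and q = 450.
With the change applied: demand qd = 736 - 2P, supply qs = 6P - 1058.
Equate the new curves: 736 - 2P = 6P - 1058, giving 1794 = 8P, P = 224.25, q = 287.5.
Δq = 287.5 − 450 = -162.50.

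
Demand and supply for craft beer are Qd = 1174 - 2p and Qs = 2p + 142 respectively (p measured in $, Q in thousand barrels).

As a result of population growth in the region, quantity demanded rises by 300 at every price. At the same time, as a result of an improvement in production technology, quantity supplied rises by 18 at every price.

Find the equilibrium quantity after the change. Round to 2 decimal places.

Original equilibrium: 1174 - 2p = 2p + 142 gives 1032 = 4p, so p = 258 and Q = 658.
The new curves are Qd = 1474 - 2p (demand) and Qs = 2p + 160 (supply).
Clearing the new market: 1474 - 2p = 2p + 160, so p = 328.5 and Q = 817.

817.00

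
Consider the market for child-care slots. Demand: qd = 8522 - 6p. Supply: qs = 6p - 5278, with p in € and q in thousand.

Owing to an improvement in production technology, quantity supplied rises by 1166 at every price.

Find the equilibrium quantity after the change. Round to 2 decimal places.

2205.00

Before the shock: 8522 - 6p = 6p - 5278 ⇒ 13800 = 12p ⇒ p = 1150, q = 1622.
With the change applied: demand qd = 8522 - 6p, supply qs = 6p - 4112.
New equilibrium: 8522 - 6p = 6p - 4112 ⇒ 12634 = 12p ⇒ p = 6317/6 ≈ 1052.8333, q = 2205.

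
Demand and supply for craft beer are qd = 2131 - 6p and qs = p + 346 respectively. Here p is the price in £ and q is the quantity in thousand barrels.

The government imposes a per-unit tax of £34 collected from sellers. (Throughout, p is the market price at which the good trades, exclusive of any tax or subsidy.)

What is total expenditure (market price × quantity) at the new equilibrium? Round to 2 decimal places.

Solve the original market: 2131 - 6p = p + 346, hence p = 255 and q = 601.
Since sellers keep the price net of the tax, the effective supply curve becomes qs = p + 312.
Clearing the new market: 2131 - 6p = p + 312, so p = 1819/7 ≈ 259.8571 and q = 4003/7 ≈ 571.8571.
New expenditure = 259.8571 × 571.8571 = 148601.16.

148601.16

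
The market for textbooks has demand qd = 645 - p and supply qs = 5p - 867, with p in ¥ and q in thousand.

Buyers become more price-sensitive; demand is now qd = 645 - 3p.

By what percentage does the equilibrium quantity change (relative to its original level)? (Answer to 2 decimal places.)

Before the shock: 645 - p = 5p - 867 ⇒ 1512 = 6p ⇒ p = 252, q = 393.
After the shift, demand is qd = 645 - 3p and supply is qs = 5p - 867.
Clearing the new market: 645 - 3p = 5p - 867, so p = 189 and q = 78.
%Δq = (78 − 393) / 393 × 100 = -80.15%.

-80.15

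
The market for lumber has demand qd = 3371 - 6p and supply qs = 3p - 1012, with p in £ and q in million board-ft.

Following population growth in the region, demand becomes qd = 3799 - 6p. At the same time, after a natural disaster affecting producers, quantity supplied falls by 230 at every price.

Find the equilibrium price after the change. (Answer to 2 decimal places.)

560.11

Initially, 3371 - 6p = 3p - 1012, so 4383 = 9p and p = 487, q = 449.
After the shift, demand is qd = 3799 - 6p and supply is qs = 3p - 1242.
New equilibrium: 3799 - 6p = 3p - 1242 ⇒ 5041 = 9p ⇒ p = 5041/9 ≈ 560.1111, q = 1315/3 ≈ 438.3333.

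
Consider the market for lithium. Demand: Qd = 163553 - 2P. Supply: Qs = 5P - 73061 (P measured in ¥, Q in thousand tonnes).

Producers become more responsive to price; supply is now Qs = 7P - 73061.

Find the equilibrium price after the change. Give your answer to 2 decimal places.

Before the shock: 163553 - 2P = 5P - 73061 ⇒ 236614 = 7P ⇒ P = 33802, Q = 95949.
The new curves are Qd = 163553 - 2P (demand) and Qs = 7P - 73061 (supply).
Equate the new curves: 163553 - 2P = 7P - 73061, giving 236614 = 9P, P = 236614/9 ≈ 26290.4444, Q = 998749/9 ≈ 110972.1111.

26290.44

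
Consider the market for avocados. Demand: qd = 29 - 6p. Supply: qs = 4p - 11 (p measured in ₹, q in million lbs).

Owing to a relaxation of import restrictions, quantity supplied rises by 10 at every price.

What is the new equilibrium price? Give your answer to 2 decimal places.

Solve the original market: 29 - 6p = 4p - 11, hence p = 4 and q = 5.
With the change applied: demand qd = 29 - 6p, supply qs = 4p - 1.
Equate the new curves: 29 - 6p = 4p - 1, giving 30 = 10p, p = 3, q = 11.

3.00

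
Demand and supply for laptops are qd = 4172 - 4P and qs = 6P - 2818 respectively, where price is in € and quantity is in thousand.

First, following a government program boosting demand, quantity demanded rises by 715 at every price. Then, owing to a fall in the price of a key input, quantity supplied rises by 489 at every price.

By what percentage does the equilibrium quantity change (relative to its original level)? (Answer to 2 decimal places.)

+45.39

Original equilibrium: 4172 - 4P = 6P - 2818 gives 6990 = 10P, so P = 699 and q = 1376.
After the shift, demand is qd = 4887 - 4P and supply is qs = 6P - 2329.
Setting them equal: 4887 - 4P = 6P - 2329 → 7216 = 10P, so P = 721.6 and q = 2000.6.
%Δq = (2000.6 − 1376) / 1376 × 100 = +45.39%.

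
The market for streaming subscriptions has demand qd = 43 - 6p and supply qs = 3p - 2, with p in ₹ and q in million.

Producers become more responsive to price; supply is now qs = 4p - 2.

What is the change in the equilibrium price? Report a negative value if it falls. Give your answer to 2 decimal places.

Original equilibrium: 43 - 6p = 3p - 2 gives 45 = 9p, so p = 5 and q = 13.
The shock moves the curves to qd = 43 - 6p and qs = 4p - 2.
Setting them equal: 43 - 6p = 4p - 2 → 45 = 10p, so p = 4.5 and q = 16.
Δp = 4.5 − 5 = -0.50.

-0.50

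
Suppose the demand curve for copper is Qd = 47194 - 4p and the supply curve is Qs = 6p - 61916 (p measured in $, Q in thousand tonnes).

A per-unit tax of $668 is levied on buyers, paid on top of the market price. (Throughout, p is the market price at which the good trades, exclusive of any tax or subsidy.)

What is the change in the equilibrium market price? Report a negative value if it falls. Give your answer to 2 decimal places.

-267.20

Initially, 47194 - 4p = 6p - 61916, so 109110 = 10p and p = 10911, Q = 3550.
Since buyers pay the price plus the tax, the effective demand curve becomes Qd = 44522 - 4p.
Clearing the new market: 44522 - 4p = 6p - 61916, so p = 10643.8 and Q = 1946.8.
Δp = 10643.8 − 10911 = -267.20.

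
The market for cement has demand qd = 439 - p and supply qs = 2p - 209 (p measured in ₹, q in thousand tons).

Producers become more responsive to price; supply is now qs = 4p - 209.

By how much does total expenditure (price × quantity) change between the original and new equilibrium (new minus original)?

Initially, 439 - p = 2p - 209, so 648 = 3p and p = 216, q = 223.
After the shift, demand is qd = 439 - p and supply is qs = 4p - 209.
New equilibrium: 439 - p = 4p - 209 ⇒ 648 = 5p ⇒ p = 129.6, q = 309.4.
Expenditure moves from 216×223 = 48168 to 129.6×309.4 = 40098.24; change = -8069.76.

-8069.76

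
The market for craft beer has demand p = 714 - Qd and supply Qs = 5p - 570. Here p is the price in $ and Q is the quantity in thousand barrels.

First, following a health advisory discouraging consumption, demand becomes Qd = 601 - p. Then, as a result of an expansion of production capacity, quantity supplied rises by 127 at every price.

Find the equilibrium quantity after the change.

Initially, 714 - p = 5p - 570, so 1284 = 6p and p = 214, Q = 500.
With the change applied: demand Qd = 601 - p, supply Qs = 5p - 443.
Clearing the new market: 601 - p = 5p - 443, so p = 174 and Q = 427.

427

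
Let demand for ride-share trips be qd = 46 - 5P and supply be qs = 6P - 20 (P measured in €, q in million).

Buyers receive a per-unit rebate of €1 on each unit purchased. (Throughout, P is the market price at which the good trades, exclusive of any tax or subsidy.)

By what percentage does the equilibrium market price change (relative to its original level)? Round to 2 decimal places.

Before the shock: 46 - 5P = 6P - 20 ⇒ 66 = 11P ⇒ P = 6, q = 16.
Since buyers' out-of-pocket price is the market price minus the rebate, the effective demand curve becomes qd = 51 - 5P.
Setting them equal: 51 - 5P = 6P - 20 → 71 = 11P, so P = 71/11 ≈ 6.4545 and q = 206/11 ≈ 18.7273.
%ΔP = (6.4545 − 6) / 6 × 100 = +7.58%.

+7.58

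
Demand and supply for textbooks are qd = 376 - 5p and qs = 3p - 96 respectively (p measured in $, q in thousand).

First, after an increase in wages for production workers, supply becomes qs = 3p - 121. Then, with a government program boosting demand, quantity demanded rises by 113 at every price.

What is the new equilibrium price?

Original equilibrium: 376 - 5p = 3p - 96 gives 472 = 8p, so p = 59 and q = 81.
The new curves are qd = 489 - 5p (demand) and qs = 3p - 121 (supply).
Equate the new curves: 489 - 5p = 3p - 121, giving 610 = 8p, p = 76.25, q = 107.75.

76.25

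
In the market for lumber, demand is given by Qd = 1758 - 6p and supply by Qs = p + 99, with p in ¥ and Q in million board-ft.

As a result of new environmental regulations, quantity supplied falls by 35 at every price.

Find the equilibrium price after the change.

Before the shock: 1758 - 6p = p + 99 ⇒ 1659 = 7p ⇒ p = 237, Q = 336.
The new curves are Qd = 1758 - 6p (demand) and Qs = p + 64 (supply).
Clearing the new market: 1758 - 6p = p + 64, so p = 242 and Q = 306.

242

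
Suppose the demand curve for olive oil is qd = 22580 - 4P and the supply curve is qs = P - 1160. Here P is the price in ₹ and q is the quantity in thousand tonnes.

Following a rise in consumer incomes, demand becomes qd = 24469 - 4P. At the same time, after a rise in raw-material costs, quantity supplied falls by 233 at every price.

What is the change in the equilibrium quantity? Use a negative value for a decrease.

Before the shock: 22580 - 4P = P - 1160 ⇒ 23740 = 5P ⇒ P = 4748, q = 3588.
The new curves are qd = 24469 - 4P (demand) and qs = P - 1393 (supply).
Equate the new curves: 24469 - 4P = P - 1393, giving 25862 = 5P, P = 5172.4, q = 3779.4.
Δq = 3779.4 − 3588 = +191.4.

+191.4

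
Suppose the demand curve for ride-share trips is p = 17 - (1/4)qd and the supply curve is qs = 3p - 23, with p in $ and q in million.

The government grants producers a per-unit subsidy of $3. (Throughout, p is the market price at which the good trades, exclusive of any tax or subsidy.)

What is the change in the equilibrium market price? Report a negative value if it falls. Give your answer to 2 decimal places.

Initially, 68 - 4p = 3p - 23, so 91 = 7p and p = 13, q = 16.
Since sellers receive the price plus the subsidy, the effective supply curve becomes qs = 3p - 14.
Clearing the new market: 68 - 4p = 3p - 14, so p = 82/7 ≈ 11.7143 and q = 148/7 ≈ 21.1429.
Δp = 11.7143 − 13 = -1.29.

-1.29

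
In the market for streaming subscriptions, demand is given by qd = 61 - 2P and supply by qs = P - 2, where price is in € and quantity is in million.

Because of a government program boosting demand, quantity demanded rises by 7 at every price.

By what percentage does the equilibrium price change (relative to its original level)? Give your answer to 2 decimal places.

Initially, 61 - 2P = P - 2, so 63 = 3P and P = 21, q = 19.
The new curves are qd = 68 - 2P (demand) and qs = P - 2 (supply).
Setting them equal: 68 - 2P = P - 2 → 70 = 3P, so P = 70/3 ≈ 23.3333 and q = 64/3 ≈ 21.3333.
%ΔP = (23.3333 − 21) / 21 × 100 = +11.11%.

+11.11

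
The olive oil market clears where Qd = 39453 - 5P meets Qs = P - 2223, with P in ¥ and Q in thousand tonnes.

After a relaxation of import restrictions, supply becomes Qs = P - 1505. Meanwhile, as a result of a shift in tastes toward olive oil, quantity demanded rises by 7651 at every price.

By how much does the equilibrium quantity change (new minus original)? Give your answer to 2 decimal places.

+1873.50

Original equilibrium: 39453 - 5P = P - 2223 gives 41676 = 6P, so P = 6946 and Q = 4723.
The new curves are Qd = 47104 - 5P (demand) and Qs = P - 1505 (supply).
Equate the new curves: 47104 - 5P = P - 1505, giving 48609 = 6P, P = 8101.5, Q = 6596.5.
ΔQ = 6596.5 − 4723 = +1873.50.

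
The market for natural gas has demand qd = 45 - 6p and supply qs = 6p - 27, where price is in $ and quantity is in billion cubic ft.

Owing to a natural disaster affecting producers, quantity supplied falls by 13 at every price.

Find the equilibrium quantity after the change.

2.5

Original equilibrium: 45 - 6p = 6p - 27 gives 72 = 12p, so p = 6 and q = 9.
After the shift, demand is qd = 45 - 6p and supply is qs = 6p - 40.
Clearing the new market: 45 - 6p = 6p - 40, so p = 85/12 ≈ 7.0833 and q = 2.5.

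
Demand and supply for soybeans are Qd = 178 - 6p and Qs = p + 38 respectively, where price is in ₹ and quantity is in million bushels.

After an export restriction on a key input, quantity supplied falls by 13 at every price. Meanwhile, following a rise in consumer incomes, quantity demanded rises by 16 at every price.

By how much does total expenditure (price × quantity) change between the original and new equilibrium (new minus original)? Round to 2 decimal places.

+26.45

Before the shock: 178 - 6p = p + 38 ⇒ 140 = 7p ⇒ p = 20, Q = 58.
The new curves are Qd = 194 - 6p (demand) and Qs = p + 25 (supply).
New equilibrium: 194 - 6p = p + 25 ⇒ 169 = 7p ⇒ p = 169/7 ≈ 24.1429, Q = 344/7 ≈ 49.1429.
Expenditure moves from 20×58 = 1160 to 24.1429×49.1429 = 1186.4490; change = +26.45.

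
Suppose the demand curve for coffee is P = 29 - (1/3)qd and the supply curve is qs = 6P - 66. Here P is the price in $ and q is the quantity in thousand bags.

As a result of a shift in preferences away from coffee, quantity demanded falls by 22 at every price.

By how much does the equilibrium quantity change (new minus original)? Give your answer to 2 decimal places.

-14.67

Original equilibrium: 87 - 3P = 6P - 66 gives 153 = 9P, so P = 17 and q = 36.
After the shift, demand is qd = 65 - 3P and supply is qs = 6P - 66.
New equilibrium: 65 - 3P = 6P - 66 ⇒ 131 = 9P ⇒ P = 131/9 ≈ 14.5556, q = 64/3 ≈ 21.3333.
Δq = 21.3333 − 36 = -14.67.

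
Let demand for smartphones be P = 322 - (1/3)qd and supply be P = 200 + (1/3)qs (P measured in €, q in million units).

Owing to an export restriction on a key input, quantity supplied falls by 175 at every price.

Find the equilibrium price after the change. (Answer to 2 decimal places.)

Before the shock: 966 - 3P = 3P - 600 ⇒ 1566 = 6P ⇒ P = 261, q = 183.
After the shift, demand is qd = 966 - 3P and supply is qs = 3P - 775.
New equilibrium: 966 - 3P = 3P - 775 ⇒ 1741 = 6P ⇒ P = 1741/6 ≈ 290.1667, q = 95.5.

290.17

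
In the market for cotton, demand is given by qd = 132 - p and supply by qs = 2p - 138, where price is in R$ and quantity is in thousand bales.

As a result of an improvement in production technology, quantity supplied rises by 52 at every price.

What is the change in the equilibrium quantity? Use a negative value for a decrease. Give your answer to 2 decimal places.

Initially, 132 - p = 2p - 138, so 270 = 3p and p = 90, q = 42.
The new curves are qd = 132 - p (demand) and qs = 2p - 86 (supply).
Clearing the new market: 132 - p = 2p - 86, so p = 218/3 ≈ 72.6667 and q = 178/3 ≈ 59.3333.
Δq = 59.3333 − 42 = +17.33.

+17.33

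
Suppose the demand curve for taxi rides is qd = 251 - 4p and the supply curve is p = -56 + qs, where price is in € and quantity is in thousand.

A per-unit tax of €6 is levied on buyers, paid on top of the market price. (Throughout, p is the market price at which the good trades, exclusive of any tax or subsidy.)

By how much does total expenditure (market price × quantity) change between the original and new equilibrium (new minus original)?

-620.16

Initially, 251 - 4p = p + 56, so 195 = 5p and p = 39, q = 95.
Since buyers pay the price plus the tax, the effective demand curve becomes qd = 227 - 4p.
New equilibrium: 227 - 4p = p + 56 ⇒ 171 = 5p ⇒ p = 34.2, q = 90.2.
Expenditure moves from 39×95 = 3705 to 34.2×90.2 = 3084.84; change = -620.16.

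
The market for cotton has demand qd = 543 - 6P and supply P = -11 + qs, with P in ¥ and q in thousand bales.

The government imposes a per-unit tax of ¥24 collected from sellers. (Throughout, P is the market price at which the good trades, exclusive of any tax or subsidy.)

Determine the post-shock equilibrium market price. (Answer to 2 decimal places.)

79.43

Initially, 543 - 6P = P + 11, so 532 = 7P and P = 76, q = 87.
Since sellers keep the price net of the tax, the effective supply curve becomes qs = P - 13.
Clearing the new market: 543 - 6P = P - 13, so P = 556/7 ≈ 79.4286 and q = 465/7 ≈ 66.4286.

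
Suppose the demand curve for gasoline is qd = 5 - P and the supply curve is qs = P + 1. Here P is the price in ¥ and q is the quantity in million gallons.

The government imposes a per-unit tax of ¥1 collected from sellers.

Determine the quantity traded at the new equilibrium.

2.5

Original equilibrium: 5 - P = P + 1 gives 4 = 2P, so P = 2 and q = 3.
Since sellers keep the price net of the tax, the effective supply curve becomes qs = P.
Setting them equal: 5 - P = P → 5 = 2P, so P = 2.5 and q = 2.5.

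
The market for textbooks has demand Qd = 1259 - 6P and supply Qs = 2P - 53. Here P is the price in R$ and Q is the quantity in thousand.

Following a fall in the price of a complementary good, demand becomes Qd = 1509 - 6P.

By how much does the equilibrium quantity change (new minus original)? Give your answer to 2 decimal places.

Solve the original market: 1259 - 6P = 2P - 53, hence P = 164 and Q = 275.
The new curves are Qd = 1509 - 6P (demand) and Qs = 2P - 53 (supply).
Clearing the new market: 1509 - 6P = 2P - 53, so P = 195.25 and Q = 337.5.
ΔQ = 337.5 − 275 = +62.50.

+62.50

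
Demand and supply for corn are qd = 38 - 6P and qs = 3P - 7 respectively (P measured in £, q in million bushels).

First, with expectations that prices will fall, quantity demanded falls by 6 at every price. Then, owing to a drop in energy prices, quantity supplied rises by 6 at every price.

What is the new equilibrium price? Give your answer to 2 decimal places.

3.67

Original equilibrium: 38 - 6P = 3P - 7 gives 45 = 9P, so P = 5 and q = 8.
The new curves are qd = 32 - 6P (demand) and qs = 3P - 1 (supply).
Equate the new curves: 32 - 6P = 3P - 1, giving 33 = 9P, P = 11/3 ≈ 3.6667, q = 10.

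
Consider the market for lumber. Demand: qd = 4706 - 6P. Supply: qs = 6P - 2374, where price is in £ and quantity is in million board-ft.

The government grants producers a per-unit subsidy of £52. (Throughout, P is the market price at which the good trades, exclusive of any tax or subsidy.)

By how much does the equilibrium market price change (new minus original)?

Solve the original market: 4706 - 6P = 6P - 2374, hence P = 590 and q = 1166.
Since sellers receive the price plus the subsidy, the effective supply curve becomes qs = 6P - 2062.
Clearing the new market: 4706 - 6P = 6P - 2062, so P = 564 and q = 1322.
ΔP = 564 − 590 = -26.

-26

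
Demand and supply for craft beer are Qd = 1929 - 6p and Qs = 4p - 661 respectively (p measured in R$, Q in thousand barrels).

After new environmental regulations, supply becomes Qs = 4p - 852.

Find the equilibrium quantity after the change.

260.4

Initially, 1929 - 6p = 4p - 661, so 2590 = 10p and p = 259, Q = 375.
The shock moves the curves to Qd = 1929 - 6p and Qs = 4p - 852.
New equilibrium: 1929 - 6p = 4p - 852 ⇒ 2781 = 10p ⇒ p = 278.1, Q = 260.4.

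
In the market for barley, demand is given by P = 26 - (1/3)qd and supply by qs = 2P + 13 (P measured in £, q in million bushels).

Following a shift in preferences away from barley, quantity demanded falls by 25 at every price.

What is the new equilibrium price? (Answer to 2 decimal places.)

Before the shock: 78 - 3P = 2P + 13 ⇒ 65 = 5P ⇒ P = 13, q = 39.
The shock moves the curves to qd = 53 - 3P and qs = 2P + 13.
New equilibrium: 53 - 3P = 2P + 13 ⇒ 40 = 5P ⇒ P = 8, q = 29.

8.00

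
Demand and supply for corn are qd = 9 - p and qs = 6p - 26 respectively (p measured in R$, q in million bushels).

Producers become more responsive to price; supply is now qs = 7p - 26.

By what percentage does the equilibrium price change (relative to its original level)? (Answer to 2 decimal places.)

Initially, 9 - p = 6p - 26, so 35 = 7p and p = 5, q = 4.
With the change applied: demand qd = 9 - p, supply qs = 7p - 26.
New equilibrium: 9 - p = 7p - 26 ⇒ 35 = 8p ⇒ p = 4.375, q = 4.625.
%Δp = (4.375 − 5) / 5 × 100 = -12.50%.

-12.50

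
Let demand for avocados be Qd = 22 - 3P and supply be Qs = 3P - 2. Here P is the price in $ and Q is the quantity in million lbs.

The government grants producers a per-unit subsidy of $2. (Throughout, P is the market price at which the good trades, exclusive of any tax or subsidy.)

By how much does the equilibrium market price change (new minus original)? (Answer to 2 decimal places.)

Solve the original market: 22 - 3P = 3P - 2, hence P = 4 and Q = 10.
Since sellers receive the price plus the subsidy, the effective supply curve becomes Qs = 3P + 4.
Equate the new curves: 22 - 3P = 3P + 4, giving 18 = 6P, P = 3, Q = 13.
ΔP = 3 − 4 = -1.00.

-1.00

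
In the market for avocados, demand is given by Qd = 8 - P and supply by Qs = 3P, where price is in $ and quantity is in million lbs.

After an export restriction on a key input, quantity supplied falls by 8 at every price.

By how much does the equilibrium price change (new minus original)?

Original equilibrium: 8 - P = 3P gives 8 = 4P, so P = 2 and Q = 6.
After the shift, demand is Qd = 8 - P and supply is Qs = 3P - 8.
Equate the new curves: 8 - P = 3P - 8, giving 16 = 4P, P = 4, Q = 4.
ΔP = 4 − 2 = +2.

+2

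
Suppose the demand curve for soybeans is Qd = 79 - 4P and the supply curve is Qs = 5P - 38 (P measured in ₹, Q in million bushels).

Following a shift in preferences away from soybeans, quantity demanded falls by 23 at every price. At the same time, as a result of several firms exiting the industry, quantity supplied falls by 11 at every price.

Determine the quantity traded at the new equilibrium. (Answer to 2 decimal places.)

Original equilibrium: 79 - 4P = 5P - 38 gives 117 = 9P, so P = 13 and Q = 27.
The new curves are Qd = 56 - 4P (demand) and Qs = 5P - 49 (supply).
Clearing the new market: 56 - 4P = 5P - 49, so P = 35/3 ≈ 11.6667 and Q = 28/3 ≈ 9.3333.

9.33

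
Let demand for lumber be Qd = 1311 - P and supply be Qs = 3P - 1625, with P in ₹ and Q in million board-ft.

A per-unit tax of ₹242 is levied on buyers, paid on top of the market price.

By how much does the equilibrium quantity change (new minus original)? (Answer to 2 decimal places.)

-181.50

Before the shock: 1311 - P = 3P - 1625 ⇒ 2936 = 4P ⇒ P = 734, Q = 577.
Since buyers pay the price plus the tax, the effective demand curve becomes Qd = 1069 - P.
New equilibrium: 1069 - P = 3P - 1625 ⇒ 2694 = 4P ⇒ P = 673.5, Q = 395.5.
ΔQ = 395.5 − 577 = -181.50.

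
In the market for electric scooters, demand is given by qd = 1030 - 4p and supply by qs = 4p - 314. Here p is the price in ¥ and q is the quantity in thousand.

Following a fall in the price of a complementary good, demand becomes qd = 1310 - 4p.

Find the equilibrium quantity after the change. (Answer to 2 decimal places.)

498.00

Before the shock: 1030 - 4p = 4p - 314 ⇒ 1344 = 8p ⇒ p = 168, q = 358.
After the shift, demand is qd = 1310 - 4p and supply is qs = 4p - 314.
New equilibrium: 1310 - 4p = 4p - 314 ⇒ 1624 = 8p ⇒ p = 203, q = 498.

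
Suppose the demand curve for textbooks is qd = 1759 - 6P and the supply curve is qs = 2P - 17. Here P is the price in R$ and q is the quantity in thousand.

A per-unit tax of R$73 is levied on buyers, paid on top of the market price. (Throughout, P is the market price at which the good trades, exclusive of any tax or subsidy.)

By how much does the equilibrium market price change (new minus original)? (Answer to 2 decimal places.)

-54.75

Initially, 1759 - 6P = 2P - 17, so 1776 = 8P and P = 222, q = 427.
Since buyers pay the price plus the tax, the effective demand curve becomes qd = 1321 - 6P.
Equate the new curves: 1321 - 6P = 2P - 17, giving 1338 = 8P, P = 167.25, q = 317.5.
ΔP = 167.25 − 222 = -54.75.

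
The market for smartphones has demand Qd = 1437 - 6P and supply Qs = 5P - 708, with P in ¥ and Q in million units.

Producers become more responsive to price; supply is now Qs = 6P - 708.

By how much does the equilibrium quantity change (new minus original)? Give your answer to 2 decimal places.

Before the shock: 1437 - 6P = 5P - 708 ⇒ 2145 = 11P ⇒ P = 195, Q = 267.
The shock moves the curves to Qd = 1437 - 6P and Qs = 6P - 708.
Setting them equal: 1437 - 6P = 6P - 708 → 2145 = 12P, so P = 178.75 and Q = 364.5.
ΔQ = 364.5 − 267 = +97.50.

+97.50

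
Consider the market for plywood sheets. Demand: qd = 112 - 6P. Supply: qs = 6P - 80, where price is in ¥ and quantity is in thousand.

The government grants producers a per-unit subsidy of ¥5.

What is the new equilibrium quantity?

Before the shock: 112 - 6P = 6P - 80 ⇒ 192 = 12P ⇒ P = 16, q = 16.
Since sellers receive the price plus the subsidy, the effective supply curve becomes qs = 6P - 50.
New equilibrium: 112 - 6P = 6P - 50 ⇒ 162 = 12P ⇒ P = 13.5, q = 31.

31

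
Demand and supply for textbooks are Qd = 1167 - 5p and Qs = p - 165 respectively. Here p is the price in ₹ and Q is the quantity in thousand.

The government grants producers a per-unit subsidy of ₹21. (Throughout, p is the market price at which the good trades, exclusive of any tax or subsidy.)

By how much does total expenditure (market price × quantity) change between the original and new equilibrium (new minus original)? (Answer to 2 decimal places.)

+3624.25

Original equilibrium: 1167 - 5p = p - 165 gives 1332 = 6p, so p = 222 and Q = 57.
Since sellers receive the price plus the subsidy, the effective supply curve becomes Qs = p - 144.
Setting them equal: 1167 - 5p = p - 144 → 1311 = 6p, so p = 218.5 and Q = 74.5.
Expenditure moves from 222×57 = 12654 to 218.5×74.5 = 16278.25; change = +3624.25.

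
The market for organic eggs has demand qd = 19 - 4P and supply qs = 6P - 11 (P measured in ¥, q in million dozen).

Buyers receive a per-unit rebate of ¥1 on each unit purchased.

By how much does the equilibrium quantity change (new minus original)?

Solve the original market: 19 - 4P = 6P - 11, hence P = 3 and q = 7.
Since buyers' out-of-pocket price is the market price minus the rebate, the effective demand curve becomes qd = 23 - 4P.
Setting them equal: 23 - 4P = 6P - 11 → 34 = 10P, so P = 3.4 and q = 9.4.
Δq = 9.4 − 7 = +2.4.

+2.4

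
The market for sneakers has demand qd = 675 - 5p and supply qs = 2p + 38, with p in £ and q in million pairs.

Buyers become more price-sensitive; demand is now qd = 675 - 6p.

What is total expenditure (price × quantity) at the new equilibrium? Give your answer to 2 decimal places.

15706.03

Original equilibrium: 675 - 5p = 2p + 38 gives 637 = 7p, so p = 91 and q = 220.
The new curves are qd = 675 - 6p (demand) and qs = 2p + 38 (supply).
New equilibrium: 675 - 6p = 2p + 38 ⇒ 637 = 8p ⇒ p = 79.625, q = 197.25.
New expenditure = 79.625 × 197.25 = 15706.03.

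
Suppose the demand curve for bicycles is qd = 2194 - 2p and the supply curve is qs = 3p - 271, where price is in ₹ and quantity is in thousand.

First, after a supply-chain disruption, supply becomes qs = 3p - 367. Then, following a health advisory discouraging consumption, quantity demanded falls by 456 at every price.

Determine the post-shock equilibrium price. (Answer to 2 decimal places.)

Solve the original market: 2194 - 2p = 3p - 271, hence p = 493 and q = 1208.
The shock moves the curves to qd = 1738 - 2p and qs = 3p - 367.
Equate the new curves: 1738 - 2p = 3p - 367, giving 2105 = 5p, p = 421, q = 896.

421.00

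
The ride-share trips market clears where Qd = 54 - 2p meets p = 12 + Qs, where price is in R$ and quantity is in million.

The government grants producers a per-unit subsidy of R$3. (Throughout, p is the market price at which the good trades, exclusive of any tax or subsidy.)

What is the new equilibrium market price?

Before the shock: 54 - 2p = p - 12 ⇒ 66 = 3p ⇒ p = 22, Q = 10.
Since sellers receive the price plus the subsidy, the effective supply curve becomes Qs = p - 9.
Setting them equal: 54 - 2p = p - 9 → 63 = 3p, so p = 21 and Q = 12.

21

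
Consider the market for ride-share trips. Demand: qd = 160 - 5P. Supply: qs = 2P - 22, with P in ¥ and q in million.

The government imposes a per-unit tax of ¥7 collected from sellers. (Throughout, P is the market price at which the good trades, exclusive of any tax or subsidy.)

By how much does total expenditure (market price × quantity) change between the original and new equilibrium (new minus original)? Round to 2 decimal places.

Original equilibrium: 160 - 5P = 2P - 22 gives 182 = 7P, so P = 26 and q = 30.
Since sellers keep the price net of the tax, the effective supply curve becomes qs = 2P - 36.
New equilibrium: 160 - 5P = 2P - 36 ⇒ 196 = 7P ⇒ P = 28, q = 20.
Expenditure moves from 26×30 = 780 to 28×20 = 560; change = -220.00.

-220.00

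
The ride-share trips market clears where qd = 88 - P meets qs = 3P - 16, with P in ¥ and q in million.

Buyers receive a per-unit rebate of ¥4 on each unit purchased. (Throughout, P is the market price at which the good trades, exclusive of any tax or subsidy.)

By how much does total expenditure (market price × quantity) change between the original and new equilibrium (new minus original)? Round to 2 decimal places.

Before the shock: 88 - P = 3P - 16 ⇒ 104 = 4P ⇒ P = 26, q = 62.
Since buyers' out-of-pocket price is the market price minus the rebate, the effective demand curve becomes qd = 92 - P.
Setting them equal: 92 - P = 3P - 16 → 108 = 4P, so P = 27 and q = 65.
Expenditure moves from 26×62 = 1612 to 27×65 = 1755; change = +143.00.

+143.00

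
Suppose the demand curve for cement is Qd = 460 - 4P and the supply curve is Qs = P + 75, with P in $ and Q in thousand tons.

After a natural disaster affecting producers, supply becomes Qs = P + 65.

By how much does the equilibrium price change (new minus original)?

Solve the original market: 460 - 4P = P + 75, hence P = 77 and Q = 152.
With the change applied: demand Qd = 460 - 4P, supply Qs = P + 65.
Clearing the new market: 460 - 4P = P + 65, so P = 79 and Q = 144.
ΔP = 79 − 77 = +2.

+2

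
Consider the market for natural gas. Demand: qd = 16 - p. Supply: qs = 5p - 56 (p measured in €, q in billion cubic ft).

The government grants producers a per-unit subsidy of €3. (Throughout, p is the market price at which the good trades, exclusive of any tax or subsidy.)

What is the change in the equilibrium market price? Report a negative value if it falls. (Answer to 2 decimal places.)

-2.50

Original equilibrium: 16 - p = 5p - 56 gives 72 = 6p, so p = 12 and q = 4.
Since sellers receive the price plus the subsidy, the effective supply curve becomes qs = 5p - 41.
Equate the new curves: 16 - p = 5p - 41, giving 57 = 6p, p = 9.5, q = 6.5.
Δp = 9.5 − 12 = -2.50.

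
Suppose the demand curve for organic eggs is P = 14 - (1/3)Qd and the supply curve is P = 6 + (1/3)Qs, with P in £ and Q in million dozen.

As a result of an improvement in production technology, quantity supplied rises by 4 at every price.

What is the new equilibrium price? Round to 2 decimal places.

Original equilibrium: 42 - 3P = 3P - 18 gives 60 = 6P, so P = 10 and Q = 12.
With the change applied: demand Qd = 42 - 3P, supply Qs = 3P - 14.
New equilibrium: 42 - 3P = 3P - 14 ⇒ 56 = 6P ⇒ P = 28/3 ≈ 9.3333, Q = 14.

9.33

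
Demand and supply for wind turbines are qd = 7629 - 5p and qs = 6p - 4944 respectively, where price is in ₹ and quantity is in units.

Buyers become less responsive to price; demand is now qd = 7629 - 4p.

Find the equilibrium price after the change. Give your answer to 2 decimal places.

1257.30

Before the shock: 7629 - 5p = 6p - 4944 ⇒ 12573 = 11p ⇒ p = 1143, q = 1914.
The shock moves the curves to qd = 7629 - 4p and qs = 6p - 4944.
New equilibrium: 7629 - 4p = 6p - 4944 ⇒ 12573 = 10p ⇒ p = 1257.3, q = 2599.8.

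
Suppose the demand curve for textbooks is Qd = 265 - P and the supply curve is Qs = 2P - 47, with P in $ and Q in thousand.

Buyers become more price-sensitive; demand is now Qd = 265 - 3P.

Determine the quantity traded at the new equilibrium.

Before the shock: 265 - P = 2P - 47 ⇒ 312 = 3P ⇒ P = 104, Q = 161.
With the change applied: demand Qd = 265 - 3P, supply Qs = 2P - 47.
New equilibrium: 265 - 3P = 2P - 47 ⇒ 312 = 5P ⇒ P = 62.4, Q = 77.8.

77.8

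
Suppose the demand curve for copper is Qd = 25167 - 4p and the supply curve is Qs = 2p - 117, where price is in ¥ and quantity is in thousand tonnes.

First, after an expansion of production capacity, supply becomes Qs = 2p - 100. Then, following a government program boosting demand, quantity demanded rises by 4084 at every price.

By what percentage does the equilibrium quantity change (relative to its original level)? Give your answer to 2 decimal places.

Before the shock: 25167 - 4p = 2p - 117 ⇒ 25284 = 6p ⇒ p = 4214, Q = 8311.
After the shift, demand is Qd = 29251 - 4p and supply is Qs = 2p - 100.
Equate the new curves: 29251 - 4p = 2p - 100, giving 29351 = 6p, p = 29351/6 ≈ 4891.8333, Q = 29051/3 ≈ 9683.6667.
%ΔQ = (9683.6667 − 8311) / 8311 × 100 = +16.52%.

+16.52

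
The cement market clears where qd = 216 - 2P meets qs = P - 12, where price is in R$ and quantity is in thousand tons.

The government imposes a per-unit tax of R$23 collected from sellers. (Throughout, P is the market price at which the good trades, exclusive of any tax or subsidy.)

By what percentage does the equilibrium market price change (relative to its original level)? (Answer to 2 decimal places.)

+10.09

Initially, 216 - 2P = P - 12, so 228 = 3P and P = 76, q = 64.
Since sellers keep the price net of the tax, the effective supply curve becomes qs = P - 35.
New equilibrium: 216 - 2P = P - 35 ⇒ 251 = 3P ⇒ P = 251/3 ≈ 83.6667, q = 146/3 ≈ 48.6667.
%ΔP = (83.6667 − 76) / 76 × 100 = +10.09%.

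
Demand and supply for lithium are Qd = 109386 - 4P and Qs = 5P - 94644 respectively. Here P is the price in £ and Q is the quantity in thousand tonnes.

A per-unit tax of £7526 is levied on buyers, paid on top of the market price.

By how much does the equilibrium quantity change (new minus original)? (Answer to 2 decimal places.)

Original equilibrium: 109386 - 4P = 5P - 94644 gives 204030 = 9P, so P = 22670 and Q = 18706.
Since buyers pay the price plus the tax, the effective demand curve becomes Qd = 79282 - 4P.
Equate the new curves: 79282 - 4P = 5P - 94644, giving 173926 = 9P, P = 173926/9 ≈ 19325.1111, Q = 17834/9 ≈ 1981.5556.
ΔQ = 1981.5556 − 18706 = -16724.44.

-16724.44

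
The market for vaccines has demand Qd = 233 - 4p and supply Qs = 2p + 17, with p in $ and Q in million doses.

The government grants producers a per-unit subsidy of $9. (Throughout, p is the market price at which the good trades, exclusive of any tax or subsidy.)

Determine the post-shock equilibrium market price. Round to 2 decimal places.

33.00

Solve the original market: 233 - 4p = 2p + 17, hence p = 36 and Q = 89.
Since sellers receive the price plus the subsidy, the effective supply curve becomes Qs = 2p + 35.
Clearing the new market: 233 - 4p = 2p + 35, so p = 33 and Q = 101.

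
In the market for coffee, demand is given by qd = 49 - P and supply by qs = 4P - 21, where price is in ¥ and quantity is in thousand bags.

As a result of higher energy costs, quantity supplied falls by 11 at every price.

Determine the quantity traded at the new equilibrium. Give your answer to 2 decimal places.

Initially, 49 - P = 4P - 21, so 70 = 5P and P = 14, q = 35.
After the shift, demand is qd = 49 - P and supply is qs = 4P - 32.
Equate the new curves: 49 - P = 4P - 32, giving 81 = 5P, P = 16.2, q = 32.8.

32.80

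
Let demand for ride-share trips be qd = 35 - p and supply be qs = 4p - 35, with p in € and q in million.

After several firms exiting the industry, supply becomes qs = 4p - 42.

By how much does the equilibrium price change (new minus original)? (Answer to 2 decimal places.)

Solve the original market: 35 - p = 4p - 35, hence p = 14 and q = 21.
After the shift, demand is qd = 35 - p and supply is qs = 4p - 42.
Equate the new curves: 35 - p = 4p - 42, giving 77 = 5p, p = 15.4, q = 19.6.
Δp = 15.4 − 14 = +1.40.

+1.40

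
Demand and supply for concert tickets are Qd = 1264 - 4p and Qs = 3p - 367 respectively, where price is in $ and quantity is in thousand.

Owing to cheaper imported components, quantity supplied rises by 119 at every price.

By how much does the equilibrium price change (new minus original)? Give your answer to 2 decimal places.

Original equilibrium: 1264 - 4p = 3p - 367 gives 1631 = 7p, so p = 233 and Q = 332.
The new curves are Qd = 1264 - 4p (demand) and Qs = 3p - 248 (supply).
New equilibrium: 1264 - 4p = 3p - 248 ⇒ 1512 = 7p ⇒ p = 216, Q = 400.
Δp = 216 − 233 = -17.00.

-17.00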